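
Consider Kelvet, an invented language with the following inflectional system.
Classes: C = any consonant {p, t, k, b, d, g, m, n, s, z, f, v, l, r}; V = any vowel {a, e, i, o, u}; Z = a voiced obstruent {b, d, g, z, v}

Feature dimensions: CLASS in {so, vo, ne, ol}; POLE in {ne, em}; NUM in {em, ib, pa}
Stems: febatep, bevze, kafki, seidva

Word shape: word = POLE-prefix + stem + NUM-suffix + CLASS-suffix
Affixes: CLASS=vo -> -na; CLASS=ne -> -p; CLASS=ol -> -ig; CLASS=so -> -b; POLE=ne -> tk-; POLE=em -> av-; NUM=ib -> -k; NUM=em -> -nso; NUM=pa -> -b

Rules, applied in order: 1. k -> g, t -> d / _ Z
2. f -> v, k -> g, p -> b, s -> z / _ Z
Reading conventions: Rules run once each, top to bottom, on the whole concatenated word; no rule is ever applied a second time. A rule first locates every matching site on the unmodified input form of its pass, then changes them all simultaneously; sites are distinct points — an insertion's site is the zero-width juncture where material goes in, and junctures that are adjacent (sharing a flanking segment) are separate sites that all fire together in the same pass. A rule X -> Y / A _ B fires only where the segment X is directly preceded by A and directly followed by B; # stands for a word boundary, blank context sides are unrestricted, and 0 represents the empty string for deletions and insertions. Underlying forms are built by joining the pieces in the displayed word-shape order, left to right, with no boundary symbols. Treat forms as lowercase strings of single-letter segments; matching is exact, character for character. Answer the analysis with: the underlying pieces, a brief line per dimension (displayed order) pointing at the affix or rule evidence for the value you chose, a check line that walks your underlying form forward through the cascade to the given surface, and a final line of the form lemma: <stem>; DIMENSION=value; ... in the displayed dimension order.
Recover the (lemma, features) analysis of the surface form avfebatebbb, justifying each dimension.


underlying: av-febatep-b-b
CLASS=so - signalled by the affix -b
POLE=em - signalled by the affix av-
NUM=pa - signalled by the affix -b
check: avfebatepbb -> avfebatepbb -> avfebatebbb
lemma: febatep; CLASS=so; POLE=em; NUM=pa


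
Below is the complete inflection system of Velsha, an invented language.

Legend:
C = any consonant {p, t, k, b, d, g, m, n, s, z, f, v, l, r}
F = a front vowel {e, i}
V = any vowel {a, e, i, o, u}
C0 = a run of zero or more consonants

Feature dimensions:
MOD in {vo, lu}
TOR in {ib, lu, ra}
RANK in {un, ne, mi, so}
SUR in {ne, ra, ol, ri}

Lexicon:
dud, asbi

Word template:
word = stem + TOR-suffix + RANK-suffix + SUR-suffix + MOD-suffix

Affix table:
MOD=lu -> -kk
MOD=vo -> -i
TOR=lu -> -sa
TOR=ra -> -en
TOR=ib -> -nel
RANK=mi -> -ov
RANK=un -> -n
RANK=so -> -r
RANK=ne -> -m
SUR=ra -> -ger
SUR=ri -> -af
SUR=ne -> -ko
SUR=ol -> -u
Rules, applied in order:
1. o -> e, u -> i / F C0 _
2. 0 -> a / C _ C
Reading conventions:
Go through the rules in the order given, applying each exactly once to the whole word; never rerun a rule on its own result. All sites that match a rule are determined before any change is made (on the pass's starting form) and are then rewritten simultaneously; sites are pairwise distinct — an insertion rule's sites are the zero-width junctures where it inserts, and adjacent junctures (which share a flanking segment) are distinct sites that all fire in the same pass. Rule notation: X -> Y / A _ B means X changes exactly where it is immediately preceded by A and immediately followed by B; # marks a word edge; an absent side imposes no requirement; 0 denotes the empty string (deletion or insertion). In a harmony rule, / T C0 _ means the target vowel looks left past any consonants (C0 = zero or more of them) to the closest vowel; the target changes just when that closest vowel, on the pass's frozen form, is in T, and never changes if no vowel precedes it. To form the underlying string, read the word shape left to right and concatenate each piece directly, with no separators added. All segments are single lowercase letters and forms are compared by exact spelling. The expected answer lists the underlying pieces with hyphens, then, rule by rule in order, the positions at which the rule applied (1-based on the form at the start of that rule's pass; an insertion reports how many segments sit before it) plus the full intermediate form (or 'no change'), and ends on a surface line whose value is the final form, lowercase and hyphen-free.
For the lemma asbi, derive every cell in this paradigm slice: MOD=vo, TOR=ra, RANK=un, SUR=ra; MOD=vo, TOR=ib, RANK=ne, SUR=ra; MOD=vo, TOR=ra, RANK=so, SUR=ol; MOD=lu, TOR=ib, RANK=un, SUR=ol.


cell MOD=vo, TOR=ra, RANK=un, SUR=ra:
underlying: asbi-en-n-ger-i
1. o -> e, u -> i / F C0 _: no change
2. 0 -> a / C _ C: inserts after position(s) 2, 6, 7: asabienanageri
surface: asabienanageri

cell MOD=vo, TOR=ib, RANK=ne, SUR=ra:
underlying: asbi-nel-m-ger-i
1. o -> e, u -> i / F C0 _: no change
2. 0 -> a / C _ C: inserts after position(s) 2, 7, 8: asabinelamageri
surface: asabinelamageri

cell MOD=vo, TOR=ra, RANK=so, SUR=ol:
underlying: asbi-en-r-u-i
1. o -> e, u -> i / F C0 _: fires at position(s) 8: asbienrii
2. 0 -> a / C _ C: inserts after position(s) 2, 6: asabienarii
surface: asabienarii

cell MOD=lu, TOR=ib, RANK=un, SUR=ol:
underlying: asbi-nel-n-u-kk
1. o -> e, u -> i / F C0 _: fires at position(s) 9: asbinelnikk
2. 0 -> a / C _ C: inserts after position(s) 2, 7, 10: asabinelanikak
surface: asabinelanikak


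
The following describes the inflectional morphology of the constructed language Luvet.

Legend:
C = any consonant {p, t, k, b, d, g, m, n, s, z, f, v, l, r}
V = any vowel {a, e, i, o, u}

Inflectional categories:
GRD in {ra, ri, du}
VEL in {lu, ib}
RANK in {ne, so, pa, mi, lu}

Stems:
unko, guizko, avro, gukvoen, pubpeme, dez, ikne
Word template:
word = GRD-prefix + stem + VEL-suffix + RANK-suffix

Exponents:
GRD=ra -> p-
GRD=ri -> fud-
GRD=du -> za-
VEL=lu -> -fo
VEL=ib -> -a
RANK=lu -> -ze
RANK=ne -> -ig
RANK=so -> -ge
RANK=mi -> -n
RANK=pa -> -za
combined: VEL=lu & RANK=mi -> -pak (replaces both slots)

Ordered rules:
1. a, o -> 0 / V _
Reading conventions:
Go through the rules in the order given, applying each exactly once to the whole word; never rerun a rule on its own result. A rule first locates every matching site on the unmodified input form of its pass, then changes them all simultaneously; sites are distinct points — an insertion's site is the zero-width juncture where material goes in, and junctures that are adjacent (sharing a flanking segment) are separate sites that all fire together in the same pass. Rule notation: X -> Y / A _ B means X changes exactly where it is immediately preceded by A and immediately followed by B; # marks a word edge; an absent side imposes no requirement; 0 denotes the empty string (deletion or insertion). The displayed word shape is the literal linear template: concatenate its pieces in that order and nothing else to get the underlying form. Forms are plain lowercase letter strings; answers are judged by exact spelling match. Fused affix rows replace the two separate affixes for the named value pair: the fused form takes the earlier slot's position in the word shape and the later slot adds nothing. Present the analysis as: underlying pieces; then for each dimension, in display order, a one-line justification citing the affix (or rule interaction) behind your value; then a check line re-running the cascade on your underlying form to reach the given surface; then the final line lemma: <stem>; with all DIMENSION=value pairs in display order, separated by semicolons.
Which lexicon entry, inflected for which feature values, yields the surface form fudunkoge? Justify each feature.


underlying: fud-unko-a-ge
GRD=ri - signalled by the affix fud-
VEL=ib - signalled by the affix -a
RANK=so - signalled by the affix -ge
check: fudunkoage -> fudunkoge
lemma: unko; GRD=ri; VEL=ib; RANK=so


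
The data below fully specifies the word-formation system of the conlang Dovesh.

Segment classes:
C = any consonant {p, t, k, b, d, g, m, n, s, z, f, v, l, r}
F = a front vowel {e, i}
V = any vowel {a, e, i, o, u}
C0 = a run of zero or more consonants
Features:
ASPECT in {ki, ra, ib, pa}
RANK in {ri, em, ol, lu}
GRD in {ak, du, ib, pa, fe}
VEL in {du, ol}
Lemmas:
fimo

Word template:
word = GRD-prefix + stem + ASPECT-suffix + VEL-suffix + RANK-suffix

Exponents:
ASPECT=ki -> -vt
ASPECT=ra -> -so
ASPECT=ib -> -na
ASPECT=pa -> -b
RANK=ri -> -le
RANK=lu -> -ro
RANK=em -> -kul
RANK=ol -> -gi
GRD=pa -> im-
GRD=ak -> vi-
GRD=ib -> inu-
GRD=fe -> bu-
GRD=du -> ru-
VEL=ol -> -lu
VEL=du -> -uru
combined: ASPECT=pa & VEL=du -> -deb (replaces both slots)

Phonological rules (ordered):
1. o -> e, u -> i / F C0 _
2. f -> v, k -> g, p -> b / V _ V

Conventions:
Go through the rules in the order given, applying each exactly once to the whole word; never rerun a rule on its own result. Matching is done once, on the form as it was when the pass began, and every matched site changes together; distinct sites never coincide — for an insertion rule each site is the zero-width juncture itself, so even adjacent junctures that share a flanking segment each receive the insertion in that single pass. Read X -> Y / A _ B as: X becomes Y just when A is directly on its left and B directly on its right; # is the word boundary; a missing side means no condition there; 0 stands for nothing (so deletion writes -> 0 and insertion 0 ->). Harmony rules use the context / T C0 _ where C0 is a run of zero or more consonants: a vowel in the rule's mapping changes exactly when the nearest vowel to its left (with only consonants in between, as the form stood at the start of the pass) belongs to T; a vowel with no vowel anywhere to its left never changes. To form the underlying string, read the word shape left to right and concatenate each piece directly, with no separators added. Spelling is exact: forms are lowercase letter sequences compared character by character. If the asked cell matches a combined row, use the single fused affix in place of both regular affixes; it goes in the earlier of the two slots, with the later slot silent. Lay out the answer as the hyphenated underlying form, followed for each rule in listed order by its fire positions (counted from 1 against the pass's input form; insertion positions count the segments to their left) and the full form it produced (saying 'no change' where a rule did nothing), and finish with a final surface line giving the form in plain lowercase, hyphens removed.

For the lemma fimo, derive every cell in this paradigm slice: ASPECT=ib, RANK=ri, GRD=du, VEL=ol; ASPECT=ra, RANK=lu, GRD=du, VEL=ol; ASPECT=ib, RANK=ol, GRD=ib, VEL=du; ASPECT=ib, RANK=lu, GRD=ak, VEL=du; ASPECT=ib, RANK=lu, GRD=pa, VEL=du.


cell ASPECT=ib, RANK=ri, GRD=du, VEL=ol:
underlying: ru-fimo-na-lu-le
1. o -> e, u -> i / F C0 _: fires at position(s) 6: rufimenalule
2. f -> v, k -> g, p -> b / V _ V: fires at position(s) 3: ruvimenalule
surface: ruvimenalule

cell ASPECT=ra, RANK=lu, GRD=du, VEL=ol:
underlying: ru-fimo-so-lu-ro
1. o -> e, u -> i / F C0 _: fires at position(s) 6: rufimesoluro
2. f -> v, k -> g, p -> b / V _ V: fires at position(s) 3: ruvimesoluro
surface: ruvimesoluro

cell ASPECT=ib, RANK=ol, GRD=ib, VEL=du:
underlying: inu-fimo-na-uru-gi
1. o -> e, u -> i / F C0 _: fires at position(s) 3, 7: inifimenaurugi
2. f -> v, k -> g, p -> b / V _ V: fires at position(s) 4: inivimenaurugi
surface: inivimenaurugi

cell ASPECT=ib, RANK=lu, GRD=ak, VEL=du:
underlying: vi-fimo-na-uru-ro
1. o -> e, u -> i / F C0 _: fires at position(s) 6: vifimenaururo
2. f -> v, k -> g, p -> b / V _ V: fires at position(s) 3: vivimenaururo
surface: vivimenaururo

cell ASPECT=ib, RANK=lu, GRD=pa, VEL=du:
underlying: im-fimo-na-uru-ro
1. o -> e, u -> i / F C0 _: fires at position(s) 6: imfimenaururo
2. f -> v, k -> g, p -> b / V _ V: no change
surface: imfimenaururo


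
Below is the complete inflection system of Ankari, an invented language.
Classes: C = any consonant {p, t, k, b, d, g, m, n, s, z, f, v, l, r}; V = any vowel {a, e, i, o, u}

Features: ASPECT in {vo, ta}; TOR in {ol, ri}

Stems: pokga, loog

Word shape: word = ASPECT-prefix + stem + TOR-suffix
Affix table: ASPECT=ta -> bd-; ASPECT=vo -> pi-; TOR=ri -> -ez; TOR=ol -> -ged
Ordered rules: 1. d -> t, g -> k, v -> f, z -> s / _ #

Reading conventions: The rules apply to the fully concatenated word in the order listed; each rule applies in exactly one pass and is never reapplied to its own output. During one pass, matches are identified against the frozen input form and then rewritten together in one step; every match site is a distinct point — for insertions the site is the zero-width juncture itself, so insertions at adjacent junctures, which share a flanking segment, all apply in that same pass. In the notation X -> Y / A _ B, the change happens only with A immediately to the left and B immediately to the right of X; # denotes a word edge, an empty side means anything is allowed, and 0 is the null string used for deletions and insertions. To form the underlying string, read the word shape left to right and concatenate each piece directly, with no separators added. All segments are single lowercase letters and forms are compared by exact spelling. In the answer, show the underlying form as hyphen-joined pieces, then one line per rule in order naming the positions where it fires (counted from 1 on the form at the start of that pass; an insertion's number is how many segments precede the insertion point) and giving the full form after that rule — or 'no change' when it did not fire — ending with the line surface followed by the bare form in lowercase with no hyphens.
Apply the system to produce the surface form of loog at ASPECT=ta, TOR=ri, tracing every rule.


underlying: bd-loog-ez
1. d -> t, g -> k, v -> f, z -> s / _ #: fires at position(s) 8: bdlooges
surface: bdlooges


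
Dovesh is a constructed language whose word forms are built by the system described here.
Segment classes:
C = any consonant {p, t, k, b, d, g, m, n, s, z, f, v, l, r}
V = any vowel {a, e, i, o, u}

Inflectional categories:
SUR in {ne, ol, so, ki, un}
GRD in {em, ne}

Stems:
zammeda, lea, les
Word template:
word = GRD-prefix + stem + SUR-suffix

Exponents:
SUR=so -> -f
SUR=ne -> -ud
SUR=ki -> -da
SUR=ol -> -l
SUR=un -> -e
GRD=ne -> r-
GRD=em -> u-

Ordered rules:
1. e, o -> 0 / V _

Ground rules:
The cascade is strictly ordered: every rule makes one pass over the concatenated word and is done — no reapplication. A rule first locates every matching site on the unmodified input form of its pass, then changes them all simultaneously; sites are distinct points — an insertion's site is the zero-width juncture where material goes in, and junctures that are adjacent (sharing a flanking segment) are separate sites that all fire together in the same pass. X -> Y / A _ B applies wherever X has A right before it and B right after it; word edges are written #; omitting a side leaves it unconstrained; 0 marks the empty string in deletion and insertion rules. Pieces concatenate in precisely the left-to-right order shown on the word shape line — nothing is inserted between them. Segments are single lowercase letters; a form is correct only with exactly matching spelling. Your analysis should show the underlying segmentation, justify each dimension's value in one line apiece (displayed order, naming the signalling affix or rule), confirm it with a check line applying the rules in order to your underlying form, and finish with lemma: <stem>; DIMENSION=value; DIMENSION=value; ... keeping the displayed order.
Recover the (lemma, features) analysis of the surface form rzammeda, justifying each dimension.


underlying: r-zammeda-e
SUR=un - signalled by the affix -e
GRD=ne - signalled by the affix r-
check: rzammedae -> rzammeda
lemma: zammeda; SUR=un; GRD=ne


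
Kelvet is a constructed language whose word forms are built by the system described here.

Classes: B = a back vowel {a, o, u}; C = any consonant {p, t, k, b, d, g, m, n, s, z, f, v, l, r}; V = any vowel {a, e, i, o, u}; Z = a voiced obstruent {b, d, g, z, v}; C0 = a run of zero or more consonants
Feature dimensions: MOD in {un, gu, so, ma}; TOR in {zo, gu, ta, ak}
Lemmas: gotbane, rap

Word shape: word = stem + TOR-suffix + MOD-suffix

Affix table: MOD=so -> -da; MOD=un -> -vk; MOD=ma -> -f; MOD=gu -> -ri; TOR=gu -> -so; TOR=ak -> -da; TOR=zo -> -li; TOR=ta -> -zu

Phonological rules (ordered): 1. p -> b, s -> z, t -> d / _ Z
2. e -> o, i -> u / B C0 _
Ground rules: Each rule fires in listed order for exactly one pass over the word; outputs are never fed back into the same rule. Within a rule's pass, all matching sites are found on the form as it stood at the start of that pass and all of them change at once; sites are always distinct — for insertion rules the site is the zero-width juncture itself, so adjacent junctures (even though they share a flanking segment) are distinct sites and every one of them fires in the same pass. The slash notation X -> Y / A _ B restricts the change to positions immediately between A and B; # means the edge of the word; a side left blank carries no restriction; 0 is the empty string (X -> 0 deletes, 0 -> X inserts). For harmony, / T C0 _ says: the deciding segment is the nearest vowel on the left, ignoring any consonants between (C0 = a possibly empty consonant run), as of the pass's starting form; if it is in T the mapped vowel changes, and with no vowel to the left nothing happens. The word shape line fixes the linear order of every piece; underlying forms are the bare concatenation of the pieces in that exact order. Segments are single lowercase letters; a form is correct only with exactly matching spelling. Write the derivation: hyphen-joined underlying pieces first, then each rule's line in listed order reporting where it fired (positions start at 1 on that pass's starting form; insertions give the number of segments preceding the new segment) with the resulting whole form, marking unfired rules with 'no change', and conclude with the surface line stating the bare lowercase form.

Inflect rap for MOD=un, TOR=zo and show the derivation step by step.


underlying: rap-li-vk
1. p -> b, s -> z, t -> d / _ Z: no change
2. e -> o, i -> u / B C0 _: fires at position(s) 5: rapluvk
surface: rapluvk


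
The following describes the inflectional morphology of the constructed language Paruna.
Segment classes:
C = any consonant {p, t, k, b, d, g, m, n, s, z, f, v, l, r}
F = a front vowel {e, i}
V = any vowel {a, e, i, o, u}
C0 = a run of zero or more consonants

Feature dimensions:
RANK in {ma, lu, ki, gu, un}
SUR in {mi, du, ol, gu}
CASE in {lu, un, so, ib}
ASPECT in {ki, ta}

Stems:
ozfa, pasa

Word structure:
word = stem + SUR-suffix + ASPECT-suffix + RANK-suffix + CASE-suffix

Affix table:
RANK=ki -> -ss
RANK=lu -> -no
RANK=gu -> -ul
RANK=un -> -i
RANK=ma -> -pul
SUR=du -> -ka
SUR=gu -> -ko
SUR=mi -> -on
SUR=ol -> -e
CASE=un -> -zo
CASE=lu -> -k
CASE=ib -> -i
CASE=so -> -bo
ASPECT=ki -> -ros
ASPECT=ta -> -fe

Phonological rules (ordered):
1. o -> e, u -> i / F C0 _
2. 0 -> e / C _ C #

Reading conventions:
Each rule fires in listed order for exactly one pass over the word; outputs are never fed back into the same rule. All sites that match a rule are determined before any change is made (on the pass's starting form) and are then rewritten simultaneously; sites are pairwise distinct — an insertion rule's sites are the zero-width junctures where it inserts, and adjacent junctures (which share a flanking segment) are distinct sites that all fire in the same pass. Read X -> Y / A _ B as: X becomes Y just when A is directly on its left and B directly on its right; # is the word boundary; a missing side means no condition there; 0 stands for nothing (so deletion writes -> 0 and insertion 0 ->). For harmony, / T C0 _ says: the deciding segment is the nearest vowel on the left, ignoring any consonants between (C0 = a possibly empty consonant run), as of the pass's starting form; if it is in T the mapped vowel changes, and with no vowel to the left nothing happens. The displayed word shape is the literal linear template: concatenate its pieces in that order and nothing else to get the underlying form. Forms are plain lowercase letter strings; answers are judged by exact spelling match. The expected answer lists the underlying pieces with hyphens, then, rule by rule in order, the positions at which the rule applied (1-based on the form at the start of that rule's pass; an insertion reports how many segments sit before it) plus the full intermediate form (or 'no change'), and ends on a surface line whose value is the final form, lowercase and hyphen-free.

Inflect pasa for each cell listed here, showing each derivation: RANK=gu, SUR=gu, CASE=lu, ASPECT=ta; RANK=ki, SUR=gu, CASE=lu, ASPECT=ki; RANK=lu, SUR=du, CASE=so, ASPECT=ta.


cell RANK=gu, SUR=gu, CASE=lu, ASPECT=ta:
underlying: pasa-ko-fe-ul-k
1. o -> e, u -> i / F C0 _: fires at position(s) 9: pasakofeilk
2. 0 -> e / C _ C #: inserts after position(s) 10: pasakofeilek
surface: pasakofeilek

cell RANK=ki, SUR=gu, CASE=lu, ASPECT=ki:
underlying: pasa-ko-ros-ss-k
1. o -> e, u -> i / F C0 _: no change
2. 0 -> e / C _ C #: inserts after position(s) 11: pasakorosssek
surface: pasakorosssek

cell RANK=lu, SUR=du, CASE=so, ASPECT=ta:
underlying: pasa-ka-fe-no-bo
1. o -> e, u -> i / F C0 _: fires at position(s) 10: pasakafenebo
2. 0 -> e / C _ C #: no change
surface: pasakafenebo


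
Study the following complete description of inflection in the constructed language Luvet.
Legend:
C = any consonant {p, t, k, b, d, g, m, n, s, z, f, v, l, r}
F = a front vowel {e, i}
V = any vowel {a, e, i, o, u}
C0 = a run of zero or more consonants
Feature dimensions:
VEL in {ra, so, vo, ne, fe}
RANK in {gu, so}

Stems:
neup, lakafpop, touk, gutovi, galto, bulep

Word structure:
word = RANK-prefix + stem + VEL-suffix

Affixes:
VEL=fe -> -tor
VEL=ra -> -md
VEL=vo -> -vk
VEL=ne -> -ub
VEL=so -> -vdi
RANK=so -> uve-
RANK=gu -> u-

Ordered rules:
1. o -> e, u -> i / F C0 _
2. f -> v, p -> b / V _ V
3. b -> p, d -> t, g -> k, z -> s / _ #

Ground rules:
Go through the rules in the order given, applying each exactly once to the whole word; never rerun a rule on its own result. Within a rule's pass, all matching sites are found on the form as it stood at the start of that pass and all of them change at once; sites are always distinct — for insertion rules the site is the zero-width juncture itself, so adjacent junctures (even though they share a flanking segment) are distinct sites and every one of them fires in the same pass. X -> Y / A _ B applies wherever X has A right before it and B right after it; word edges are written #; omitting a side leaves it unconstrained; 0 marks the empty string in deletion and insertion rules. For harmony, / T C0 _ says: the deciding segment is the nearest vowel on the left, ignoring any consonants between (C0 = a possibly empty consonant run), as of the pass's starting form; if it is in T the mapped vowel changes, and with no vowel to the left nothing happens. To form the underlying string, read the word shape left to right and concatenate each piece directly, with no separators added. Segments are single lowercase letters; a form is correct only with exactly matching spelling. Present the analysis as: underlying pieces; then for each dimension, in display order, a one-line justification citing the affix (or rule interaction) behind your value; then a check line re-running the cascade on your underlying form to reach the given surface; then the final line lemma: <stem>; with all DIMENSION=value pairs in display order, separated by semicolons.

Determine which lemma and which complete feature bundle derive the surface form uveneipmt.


underlying: uve-neup-md
VEL=ra - signalled by the affix -md
RANK=so - signalled by the affix uve-
check: uveneupmd -> uveneipmd -> uveneipmd -> uveneipmt
lemma: neup; VEL=ra; RANK=so


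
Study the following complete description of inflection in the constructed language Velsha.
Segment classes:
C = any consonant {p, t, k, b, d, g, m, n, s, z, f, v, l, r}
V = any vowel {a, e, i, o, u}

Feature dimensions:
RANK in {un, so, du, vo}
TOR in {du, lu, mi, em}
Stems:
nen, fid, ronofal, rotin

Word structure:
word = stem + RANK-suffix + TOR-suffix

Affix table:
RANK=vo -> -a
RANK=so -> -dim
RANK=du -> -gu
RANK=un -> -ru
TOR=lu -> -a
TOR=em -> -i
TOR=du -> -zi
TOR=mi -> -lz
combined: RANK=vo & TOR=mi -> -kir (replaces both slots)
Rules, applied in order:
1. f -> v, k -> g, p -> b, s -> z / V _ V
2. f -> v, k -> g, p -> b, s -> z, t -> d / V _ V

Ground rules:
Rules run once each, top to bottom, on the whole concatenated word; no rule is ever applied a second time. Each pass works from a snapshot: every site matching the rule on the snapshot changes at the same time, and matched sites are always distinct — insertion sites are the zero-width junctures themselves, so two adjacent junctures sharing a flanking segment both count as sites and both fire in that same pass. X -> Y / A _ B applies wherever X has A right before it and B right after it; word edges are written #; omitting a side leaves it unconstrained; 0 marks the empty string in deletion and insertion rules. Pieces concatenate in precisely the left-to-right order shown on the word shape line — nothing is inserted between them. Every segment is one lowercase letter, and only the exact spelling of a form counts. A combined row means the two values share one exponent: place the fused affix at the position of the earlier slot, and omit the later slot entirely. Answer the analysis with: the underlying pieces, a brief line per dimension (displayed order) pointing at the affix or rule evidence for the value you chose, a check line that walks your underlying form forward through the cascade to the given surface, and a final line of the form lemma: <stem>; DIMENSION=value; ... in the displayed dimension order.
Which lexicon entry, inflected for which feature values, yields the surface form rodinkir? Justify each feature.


underlying: rotin-kir
RANK=vo - signalled by the combined affix row
TOR=mi - signalled by the combined affix row
check: rotinkir -> rotinkir -> rodinkir
lemma: rotin; RANK=vo; TOR=mi


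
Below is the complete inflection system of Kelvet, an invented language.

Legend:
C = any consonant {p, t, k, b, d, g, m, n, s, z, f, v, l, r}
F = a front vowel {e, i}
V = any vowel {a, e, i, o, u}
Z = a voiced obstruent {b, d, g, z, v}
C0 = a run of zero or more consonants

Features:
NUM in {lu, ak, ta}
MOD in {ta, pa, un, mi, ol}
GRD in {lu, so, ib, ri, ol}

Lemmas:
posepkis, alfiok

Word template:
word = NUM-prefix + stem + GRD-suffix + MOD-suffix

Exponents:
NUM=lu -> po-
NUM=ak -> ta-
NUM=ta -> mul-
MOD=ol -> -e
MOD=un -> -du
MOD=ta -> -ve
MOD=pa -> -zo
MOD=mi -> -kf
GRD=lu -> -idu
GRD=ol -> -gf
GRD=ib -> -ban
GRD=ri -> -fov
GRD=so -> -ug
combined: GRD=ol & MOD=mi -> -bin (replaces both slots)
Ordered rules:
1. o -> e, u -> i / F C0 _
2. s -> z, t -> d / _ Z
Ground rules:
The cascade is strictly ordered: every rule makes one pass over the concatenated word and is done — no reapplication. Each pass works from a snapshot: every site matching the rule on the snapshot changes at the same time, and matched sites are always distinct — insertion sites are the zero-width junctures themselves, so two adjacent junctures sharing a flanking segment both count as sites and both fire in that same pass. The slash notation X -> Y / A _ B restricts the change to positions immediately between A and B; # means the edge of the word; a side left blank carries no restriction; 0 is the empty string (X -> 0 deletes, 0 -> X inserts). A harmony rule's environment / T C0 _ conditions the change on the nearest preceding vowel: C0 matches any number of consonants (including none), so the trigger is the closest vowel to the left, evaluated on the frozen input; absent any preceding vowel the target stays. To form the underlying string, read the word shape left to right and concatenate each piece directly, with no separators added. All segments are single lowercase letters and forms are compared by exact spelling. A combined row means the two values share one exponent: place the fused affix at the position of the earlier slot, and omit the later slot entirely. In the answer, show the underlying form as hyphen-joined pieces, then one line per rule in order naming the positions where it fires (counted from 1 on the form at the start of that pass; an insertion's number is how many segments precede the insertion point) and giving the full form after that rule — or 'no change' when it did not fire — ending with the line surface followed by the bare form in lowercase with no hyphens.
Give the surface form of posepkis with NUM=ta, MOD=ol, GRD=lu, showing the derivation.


underlying: mul-posepkis-idu-e
1. o -> e, u -> i / F C0 _: fires at position(s) 14: mulposepkisidie
2. s -> z, t -> d / _ Z: no change
surface: mulposepkisidie


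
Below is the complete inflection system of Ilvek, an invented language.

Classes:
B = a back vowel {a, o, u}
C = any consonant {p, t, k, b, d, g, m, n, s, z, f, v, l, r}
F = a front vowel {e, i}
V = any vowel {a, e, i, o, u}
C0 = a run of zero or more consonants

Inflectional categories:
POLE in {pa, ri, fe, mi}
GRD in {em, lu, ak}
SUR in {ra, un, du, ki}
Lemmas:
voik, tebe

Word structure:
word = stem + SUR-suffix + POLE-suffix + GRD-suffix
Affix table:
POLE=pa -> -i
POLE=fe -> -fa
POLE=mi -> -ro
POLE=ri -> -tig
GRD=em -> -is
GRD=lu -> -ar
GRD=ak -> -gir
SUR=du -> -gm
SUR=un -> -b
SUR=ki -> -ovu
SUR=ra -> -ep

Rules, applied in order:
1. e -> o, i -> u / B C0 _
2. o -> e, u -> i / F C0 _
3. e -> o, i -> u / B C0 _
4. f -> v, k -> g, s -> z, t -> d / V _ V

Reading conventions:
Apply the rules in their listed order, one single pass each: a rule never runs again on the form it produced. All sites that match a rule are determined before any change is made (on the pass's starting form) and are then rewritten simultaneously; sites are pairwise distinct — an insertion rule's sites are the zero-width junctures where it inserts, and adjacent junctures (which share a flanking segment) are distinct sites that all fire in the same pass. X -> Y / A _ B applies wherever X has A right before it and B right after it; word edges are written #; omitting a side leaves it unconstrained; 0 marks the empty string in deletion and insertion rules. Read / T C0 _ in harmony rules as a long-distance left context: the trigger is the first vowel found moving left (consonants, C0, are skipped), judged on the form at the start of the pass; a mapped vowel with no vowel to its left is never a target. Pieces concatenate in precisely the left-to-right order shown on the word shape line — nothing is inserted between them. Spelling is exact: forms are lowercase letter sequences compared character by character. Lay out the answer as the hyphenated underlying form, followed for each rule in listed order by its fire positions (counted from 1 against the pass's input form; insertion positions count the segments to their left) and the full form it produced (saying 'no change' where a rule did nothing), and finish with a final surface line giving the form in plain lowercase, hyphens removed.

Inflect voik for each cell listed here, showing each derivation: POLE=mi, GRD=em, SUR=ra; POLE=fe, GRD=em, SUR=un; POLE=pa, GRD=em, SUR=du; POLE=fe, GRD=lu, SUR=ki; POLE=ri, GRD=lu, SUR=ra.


cell POLE=mi, GRD=em, SUR=ra:
underlying: voik-ep-ro-is
1. e -> o, i -> u / B C0 _: fires at position(s) 3, 9: voukeprous
2. o -> e, u -> i / F C0 _: fires at position(s) 8: voukepreus
3. e -> o, i -> u / B C0 _: fires at position(s) 5: voukopreus
4. f -> v, k -> g, s -> z, t -> d / V _ V: fires at position(s) 4: vougopreus
surface: vougopreus

cell POLE=fe, GRD=em, SUR=un:
underlying: voik-b-fa-is
1. e -> o, i -> u / B C0 _: fires at position(s) 3, 8: voukbfaus
2. o -> e, u -> i / F C0 _: no change
3. e -> o, i -> u / B C0 _: no change
4. f -> v, k -> g, s -> z, t -> d / V _ V: no change
surface: voukbfaus

cell POLE=pa, GRD=em, SUR=du:
underlying: voik-gm-i-is
1. e -> o, i -> u / B C0 _: fires at position(s) 3: voukgmiis
2. o -> e, u -> i / F C0 _: no change
3. e -> o, i -> u / B C0 _: fires at position(s) 7: voukgmuis
4. f -> v, k -> g, s -> z, t -> d / V _ V: no change
surface: voukgmuis

cell POLE=fe, GRD=lu, SUR=ki:
underlying: voik-ovu-fa-ar
1. e -> o, i -> u / B C0 _: fires at position(s) 3: voukovufaar
2. o -> e, u -> i / F C0 _: no change
3. e -> o, i -> u / B C0 _: no change
4. f -> v, k -> g, s -> z, t -> d / V _ V: fires at position(s) 4, 8: vougovuvaar
surface: vougovuvaar

cell POLE=ri, GRD=lu, SUR=ra:
underlying: voik-ep-tig-ar
1. e -> o, i -> u / B C0 _: fires at position(s) 3: voukeptigar
2. o -> e, u -> i / F C0 _: no change
3. e -> o, i -> u / B C0 _: fires at position(s) 5: voukoptigar
4. f -> v, k -> g, s -> z, t -> d / V _ V: fires at position(s) 4: vougoptigar
surface: vougoptigar


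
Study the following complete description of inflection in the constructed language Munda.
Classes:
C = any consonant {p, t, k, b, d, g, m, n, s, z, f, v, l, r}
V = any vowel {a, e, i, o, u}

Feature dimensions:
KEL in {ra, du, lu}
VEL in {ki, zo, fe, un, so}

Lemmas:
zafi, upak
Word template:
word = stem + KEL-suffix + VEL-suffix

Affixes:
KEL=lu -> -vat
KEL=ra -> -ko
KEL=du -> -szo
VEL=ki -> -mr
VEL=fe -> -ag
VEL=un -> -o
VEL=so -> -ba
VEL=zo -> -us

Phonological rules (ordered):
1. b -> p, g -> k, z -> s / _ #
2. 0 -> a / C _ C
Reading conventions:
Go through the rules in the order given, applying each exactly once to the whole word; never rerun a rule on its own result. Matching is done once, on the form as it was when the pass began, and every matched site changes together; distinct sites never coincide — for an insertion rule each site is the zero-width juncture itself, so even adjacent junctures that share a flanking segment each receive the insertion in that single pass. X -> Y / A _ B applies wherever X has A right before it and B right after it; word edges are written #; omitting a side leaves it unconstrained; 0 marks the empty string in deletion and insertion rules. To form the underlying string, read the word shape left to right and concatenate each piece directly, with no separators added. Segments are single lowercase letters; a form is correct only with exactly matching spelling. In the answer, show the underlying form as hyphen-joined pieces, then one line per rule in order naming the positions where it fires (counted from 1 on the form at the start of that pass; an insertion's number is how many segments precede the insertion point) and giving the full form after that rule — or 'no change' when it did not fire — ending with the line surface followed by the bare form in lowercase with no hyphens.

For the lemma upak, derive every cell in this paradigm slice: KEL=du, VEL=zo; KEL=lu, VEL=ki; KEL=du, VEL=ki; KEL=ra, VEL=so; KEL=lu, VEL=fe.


cell KEL=du, VEL=zo:
underlying: upak-szo-us
1. b -> p, g -> k, z -> s / _ #: no change
2. 0 -> a / C _ C: inserts after position(s) 4, 5: upakasazous
surface: upakasazous

cell KEL=lu, VEL=ki:
underlying: upak-vat-mr
1. b -> p, g -> k, z -> s / _ #: no change
2. 0 -> a / C _ C: inserts after position(s) 4, 7, 8: upakavatamar
surface: upakavatamar

cell KEL=du, VEL=ki:
underlying: upak-szo-mr
1. b -> p, g -> k, z -> s / _ #: no change
2. 0 -> a / C _ C: inserts after position(s) 4, 5, 8: upakasazomar
surface: upakasazomar

cell KEL=ra, VEL=so:
underlying: upak-ko-ba
1. b -> p, g -> k, z -> s / _ #: no change
2. 0 -> a / C _ C: inserts after position(s) 4: upakakoba
surface: upakakoba

cell KEL=lu, VEL=fe:
underlying: upak-vat-ag
1. b -> p, g -> k, z -> s / _ #: fires at position(s) 9: upakvatak
2. 0 -> a / C _ C: inserts after position(s) 4: upakavatak
surface: upakavatak


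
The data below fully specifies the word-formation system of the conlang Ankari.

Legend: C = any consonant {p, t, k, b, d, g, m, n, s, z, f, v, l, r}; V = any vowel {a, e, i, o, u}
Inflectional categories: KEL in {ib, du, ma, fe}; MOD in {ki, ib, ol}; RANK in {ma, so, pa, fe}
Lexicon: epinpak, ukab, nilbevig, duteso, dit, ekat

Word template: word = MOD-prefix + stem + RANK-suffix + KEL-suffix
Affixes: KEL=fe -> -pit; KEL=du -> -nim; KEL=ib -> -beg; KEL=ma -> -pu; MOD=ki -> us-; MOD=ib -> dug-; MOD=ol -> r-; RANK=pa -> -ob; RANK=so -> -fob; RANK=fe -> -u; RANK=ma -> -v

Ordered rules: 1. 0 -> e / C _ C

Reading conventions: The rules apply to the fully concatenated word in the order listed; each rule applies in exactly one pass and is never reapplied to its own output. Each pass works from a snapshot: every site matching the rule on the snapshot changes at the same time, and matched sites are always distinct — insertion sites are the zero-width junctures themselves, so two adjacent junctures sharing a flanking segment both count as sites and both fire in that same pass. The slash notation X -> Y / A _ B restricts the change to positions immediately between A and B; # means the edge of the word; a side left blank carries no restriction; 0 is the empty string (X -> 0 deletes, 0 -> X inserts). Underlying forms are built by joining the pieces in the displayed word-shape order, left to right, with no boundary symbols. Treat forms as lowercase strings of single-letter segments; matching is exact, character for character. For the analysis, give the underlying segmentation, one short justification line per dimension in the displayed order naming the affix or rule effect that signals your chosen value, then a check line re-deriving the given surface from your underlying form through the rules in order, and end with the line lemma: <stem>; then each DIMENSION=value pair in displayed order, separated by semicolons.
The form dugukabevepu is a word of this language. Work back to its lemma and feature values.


underlying: dug-ukab-v-pu
KEL=ma - signalled by the affix -pu
MOD=ib - signalled by the affix dug-
RANK=ma - signalled by the affix -v
check: dugukabvpu -> dugukabevepu
lemma: ukab; KEL=ma; MOD=ib; RANK=ma


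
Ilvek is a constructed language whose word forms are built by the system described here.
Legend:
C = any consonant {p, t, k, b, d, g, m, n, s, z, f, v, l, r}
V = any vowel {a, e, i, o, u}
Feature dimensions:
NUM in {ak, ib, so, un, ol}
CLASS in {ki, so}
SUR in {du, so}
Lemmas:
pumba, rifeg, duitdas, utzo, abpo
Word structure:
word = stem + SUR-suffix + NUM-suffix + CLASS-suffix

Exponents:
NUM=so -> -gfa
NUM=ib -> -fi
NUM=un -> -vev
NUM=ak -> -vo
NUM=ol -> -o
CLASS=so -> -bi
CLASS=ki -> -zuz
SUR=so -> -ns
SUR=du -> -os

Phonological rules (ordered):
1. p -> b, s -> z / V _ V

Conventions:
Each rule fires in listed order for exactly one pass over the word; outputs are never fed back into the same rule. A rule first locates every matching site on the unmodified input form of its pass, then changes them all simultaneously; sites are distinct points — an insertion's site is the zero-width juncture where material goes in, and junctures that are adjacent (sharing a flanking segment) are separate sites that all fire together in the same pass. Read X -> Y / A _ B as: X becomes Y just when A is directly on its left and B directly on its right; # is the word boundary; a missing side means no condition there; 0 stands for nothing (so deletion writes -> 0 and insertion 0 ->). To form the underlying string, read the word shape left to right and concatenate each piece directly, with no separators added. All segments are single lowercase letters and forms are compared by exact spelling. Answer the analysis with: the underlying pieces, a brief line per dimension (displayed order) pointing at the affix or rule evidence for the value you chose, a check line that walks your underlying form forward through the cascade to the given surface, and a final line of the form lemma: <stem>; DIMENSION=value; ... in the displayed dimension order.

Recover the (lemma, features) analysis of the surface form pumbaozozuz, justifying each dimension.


underlying: pumba-os-o-zuz
NUM=ol - signalled by the affix -o
CLASS=ki - signalled by the affix -zuz
SUR=du - signalled by the affix -os
check: pumbaosozuz -> pumbaozozuz
lemma: pumba; NUM=ol; CLASS=ki; SUR=du


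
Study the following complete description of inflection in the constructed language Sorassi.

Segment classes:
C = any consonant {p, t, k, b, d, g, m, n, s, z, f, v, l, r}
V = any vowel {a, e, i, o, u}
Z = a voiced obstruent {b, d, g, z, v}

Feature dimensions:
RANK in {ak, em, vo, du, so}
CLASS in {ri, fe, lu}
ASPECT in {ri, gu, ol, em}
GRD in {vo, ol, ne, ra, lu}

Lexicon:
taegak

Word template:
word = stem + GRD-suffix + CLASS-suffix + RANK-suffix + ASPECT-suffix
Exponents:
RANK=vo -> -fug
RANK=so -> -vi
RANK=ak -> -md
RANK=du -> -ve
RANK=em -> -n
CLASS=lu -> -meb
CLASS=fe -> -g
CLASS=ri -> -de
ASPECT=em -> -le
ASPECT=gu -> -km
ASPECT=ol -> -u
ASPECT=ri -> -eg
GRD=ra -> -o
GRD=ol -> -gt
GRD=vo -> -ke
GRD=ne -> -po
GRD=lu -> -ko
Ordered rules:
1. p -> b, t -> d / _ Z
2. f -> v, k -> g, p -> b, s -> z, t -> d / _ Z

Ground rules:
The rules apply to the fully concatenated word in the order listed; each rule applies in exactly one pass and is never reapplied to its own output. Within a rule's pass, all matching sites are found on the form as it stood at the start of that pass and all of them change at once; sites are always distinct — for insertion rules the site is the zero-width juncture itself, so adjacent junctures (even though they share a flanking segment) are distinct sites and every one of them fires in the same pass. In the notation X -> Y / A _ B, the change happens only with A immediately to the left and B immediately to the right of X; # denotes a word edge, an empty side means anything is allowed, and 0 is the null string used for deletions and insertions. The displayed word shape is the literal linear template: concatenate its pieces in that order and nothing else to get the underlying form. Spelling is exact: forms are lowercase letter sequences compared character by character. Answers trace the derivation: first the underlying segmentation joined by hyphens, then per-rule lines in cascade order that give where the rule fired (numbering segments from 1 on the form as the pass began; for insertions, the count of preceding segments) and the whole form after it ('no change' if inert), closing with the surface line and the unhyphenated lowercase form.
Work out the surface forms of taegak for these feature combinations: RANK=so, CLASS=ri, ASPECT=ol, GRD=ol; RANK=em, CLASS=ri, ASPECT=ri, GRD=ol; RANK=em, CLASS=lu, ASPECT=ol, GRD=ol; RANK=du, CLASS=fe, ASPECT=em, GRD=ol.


cell RANK=so, CLASS=ri, ASPECT=ol, GRD=ol:
underlying: taegak-gt-de-vi-u
1. p -> b, t -> d / _ Z: fires at position(s) 8: taegakgddeviu
2. f -> v, k -> g, p -> b, s -> z, t -> d / _ Z: fires at position(s) 6: taegaggddeviu
surface: taegaggddeviu

cell RANK=em, CLASS=ri, ASPECT=ri, GRD=ol:
underlying: taegak-gt-de-n-eg
1. p -> b, t -> d / _ Z: fires at position(s) 8: taegakgddeneg
2. f -> v, k -> g, p -> b, s -> z, t -> d / _ Z: fires at position(s) 6: taegaggddeneg
surface: taegaggddeneg

cell RANK=em, CLASS=lu, ASPECT=ol, GRD=ol:
underlying: taegak-gt-meb-n-u
1. p -> b, t -> d / _ Z: no change
2. f -> v, k -> g, p -> b, s -> z, t -> d / _ Z: fires at position(s) 6: taegaggtmebnu
surface: taegaggtmebnu

cell RANK=du, CLASS=fe, ASPECT=em, GRD=ol:
underlying: taegak-gt-g-ve-le
1. p -> b, t -> d / _ Z: fires at position(s) 8: taegakgdgvele
2. f -> v, k -> g, p -> b, s -> z, t -> d / _ Z: fires at position(s) 6: taegaggdgvele
surface: taegaggdgvele
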